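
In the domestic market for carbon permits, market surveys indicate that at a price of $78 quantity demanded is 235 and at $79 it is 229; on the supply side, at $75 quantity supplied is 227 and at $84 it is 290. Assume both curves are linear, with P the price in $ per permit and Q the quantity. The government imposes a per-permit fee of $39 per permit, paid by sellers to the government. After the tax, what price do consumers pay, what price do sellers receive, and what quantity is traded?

Demand slope: (229 − 235)/(79 − 78) = -6, so Qd = 703 − 6P.
Supply slope: (290 − 227)/(84 − 75) = 7, so Qs = 7P − 298.
Without the tax, 703 − 6P = 7P − 298 gives 13P = 1001, so P* = $77 and Q* = 241.
With the tax collected from sellers, supply shifts: Qs = 7(P − 39) − 298.
Solving gives Q = 115 with consumers paying $98 and sellers receiving $59 (the $39 wedge).
The less price-elastic side of the market bears the larger share of a per-unit tax.

Consumers pay $98; sellers receive $59; quantity = 115.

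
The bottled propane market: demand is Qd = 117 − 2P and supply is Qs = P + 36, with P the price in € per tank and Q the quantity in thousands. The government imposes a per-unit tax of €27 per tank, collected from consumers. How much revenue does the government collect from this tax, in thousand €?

Tax revenue = €1215 thousand.

Before the tax: set 117 − 2P = P + 36 → P* = €27, Q* = 63.
With the tax collected from consumers, demand (in seller-price terms) shifts: Qd = 117 − 2(P + 27).
Solving gives Q = 45 with consumers paying €36 and suppliers receiving €9 (the €27 wedge).
Revenue = t · Q = 27 · 45 = €1215.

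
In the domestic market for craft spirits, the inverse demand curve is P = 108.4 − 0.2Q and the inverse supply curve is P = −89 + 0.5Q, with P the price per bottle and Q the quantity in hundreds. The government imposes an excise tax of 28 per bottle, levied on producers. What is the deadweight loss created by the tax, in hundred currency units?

Rewrite in direct form: Qd = 542 − 5P and Qs = 2P + 178.
Without the tax, 542 − 5P = 2P + 178 gives 7P = 364, so P* = 52 and Q* = 282.
With the tax collected from producers, supply shifts: Qs = 2(P − 28) + 178.
Solving gives Q = 242 with consumers paying 60 and producers receiving 32 (the 28 wedge).
Quantity falls by |ΔQ| = |282 − 242| = 40.
DWL = ½ · t · |ΔQ| = ½ · 28 · 40 = 560.

Deadweight loss = 560 hundred.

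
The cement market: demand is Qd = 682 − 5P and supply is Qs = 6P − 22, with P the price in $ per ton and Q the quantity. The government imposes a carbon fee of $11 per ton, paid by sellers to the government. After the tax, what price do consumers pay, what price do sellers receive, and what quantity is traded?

Without the tax, 682 − 5P = 6P − 22 gives 11P = 704, so P* = $64 and Q* = 362.
With the tax collected from sellers, supply shifts: Qs = 6(P − 11) − 22.
New equilibrium: consumers pay $70, sellers receive $59, Q = 332. (Wedge: Pb − Ps = 11.)
The less price-elastic side of the market bears the larger share of a per-unit tax.

Consumers pay $70; sellers receive $59; quantity = 332.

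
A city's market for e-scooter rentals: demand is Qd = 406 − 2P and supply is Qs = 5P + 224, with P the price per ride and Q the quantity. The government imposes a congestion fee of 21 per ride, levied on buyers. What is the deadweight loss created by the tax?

Without the tax, 406 − 2P = 5P + 224 gives 7P = 182, so P* = 26 and Q* = 354.
With the tax collected from buyers, demand (in seller-price terms) shifts: Qd = 406 − 2(P + 21).
New equilibrium: buyers pay 41, suppliers receive 20, Q = 324. (Wedge: Pb − Ps = 21.)
Quantity falls by |ΔQ| = |354 − 324| = 30.
DWL = ½ · t · |ΔQ| = ½ · 21 · 30 = 315.

Deadweight loss = 315.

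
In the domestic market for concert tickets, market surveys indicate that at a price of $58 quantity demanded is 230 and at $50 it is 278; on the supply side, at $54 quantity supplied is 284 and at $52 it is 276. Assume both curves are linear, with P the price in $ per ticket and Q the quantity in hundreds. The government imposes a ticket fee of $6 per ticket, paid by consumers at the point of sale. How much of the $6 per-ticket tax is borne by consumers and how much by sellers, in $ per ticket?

Demand slope: (278 − 230)/(50 − 58) = -6, so Qd = 578 − 6P.
Supply slope: (276 − 284)/(52 − 54) = 4, so Qs = 4P + 68.
Before the tax: set 578 − 6P = 4P + 68 → P* = $51, Q* = 272.
With the tax collected from consumers, demand (in seller-price terms) shifts: Qd = 578 − 6(P + 6).
New equilibrium: consumers pay $53.4, sellers receive $47.4, Q = 257.6. (Wedge: Pb − Ps = 6.)
Burden on consumers: $2.4; on sellers: $3.6. (They sum to $6.)

Consumers bear $2.4 per ticket; sellers bear $3.6 per ticket.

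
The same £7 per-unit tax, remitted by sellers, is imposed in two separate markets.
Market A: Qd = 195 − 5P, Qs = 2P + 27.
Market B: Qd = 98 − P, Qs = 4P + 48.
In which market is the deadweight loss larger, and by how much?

Market A: pre-tax P* = £24, Q* = 75; post-tax Q = 65; deadweight loss = £35.
Market B: pre-tax P* = £10, Q* = 88; post-tax Q = 82.4; deadweight loss = £19.6.
Difference: £35 vs £19.6 → market A is larger by £15.4.

Market A, by £15.4.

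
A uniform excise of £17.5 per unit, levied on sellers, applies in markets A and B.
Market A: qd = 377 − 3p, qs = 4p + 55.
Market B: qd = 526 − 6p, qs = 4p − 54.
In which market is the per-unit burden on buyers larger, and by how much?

Market A, by £3.

Market A: pre-tax p* = £46, q* = 239; post-tax q = 209; per-unit burden on buyers = £10.
Market B: pre-tax p* = £58, q* = 178; post-tax q = 136; per-unit burden on buyers = £7.
Difference: £10 vs £7 → market A is larger by £3.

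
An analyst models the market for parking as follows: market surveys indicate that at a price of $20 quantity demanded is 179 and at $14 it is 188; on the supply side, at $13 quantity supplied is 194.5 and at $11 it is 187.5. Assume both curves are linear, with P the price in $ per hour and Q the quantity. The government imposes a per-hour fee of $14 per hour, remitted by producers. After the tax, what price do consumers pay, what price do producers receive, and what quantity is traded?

Demand slope: (188 − 179)/(14 − 20) = -1.5, so Qd = 209 − 1.5P.
Supply slope: (187.5 − 194.5)/(11 − 13) = 3.5, so Qs = 3.5P + 149.
Before the tax: set 209 − 1.5P = 3.5P + 149 → P* = $12, Q* = 191.
With the tax collected from producers, supply shifts: Qs = 3.5(P − 14) + 149.
New equilibrium: consumers pay $21.8, producers receive $7.8, Q = 176.3. (Wedge: Pb − Ps = 14.)
The less price-elastic side of the market bears the larger share of a per-unit tax.

Consumers pay $21.8; producers receive $7.8; quantity = 176.3.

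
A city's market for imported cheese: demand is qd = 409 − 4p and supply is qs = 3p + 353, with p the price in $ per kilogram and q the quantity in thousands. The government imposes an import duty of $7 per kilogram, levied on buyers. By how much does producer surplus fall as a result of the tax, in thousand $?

Producer surplus falls by $1484 thousand.

Before the tax: set 409 − 4p = 3p + 353 → p* = $8, q* = 377.
With the tax collected from buyers, demand (in seller-price terms) shifts: qd = 409 − 4(p + 7).
New equilibrium: buyers pay $11, producers receive $4, q = 365. (Wedge: pb − ps = 7.)
ΔPS is the trapezoid between Q = 365 and Q = 377 of height $4: ½ · (377 + 365) · 4 = $1484.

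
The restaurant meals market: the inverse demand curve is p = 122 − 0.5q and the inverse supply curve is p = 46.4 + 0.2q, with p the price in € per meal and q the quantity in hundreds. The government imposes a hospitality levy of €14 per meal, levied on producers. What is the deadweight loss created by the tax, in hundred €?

Inverting to q(p) form: qd = 244 − 2p; qs = 5p − 232.
Without the tax, 244 − 2p = 5p − 232 gives 7p = 476, so p* = €68 and q* = 108.
With the tax collected from producers, supply shifts: qs = 5(p − 14) − 232.
Solving gives q = 88 with buyers paying €78 and producers receiving €64 (the €14 wedge).
Quantity falls by |ΔQ| = |108 − 88| = 20.
DWL = ½ · t · |ΔQ| = ½ · 14 · 20 = €140.

Deadweight loss = €140 hundred.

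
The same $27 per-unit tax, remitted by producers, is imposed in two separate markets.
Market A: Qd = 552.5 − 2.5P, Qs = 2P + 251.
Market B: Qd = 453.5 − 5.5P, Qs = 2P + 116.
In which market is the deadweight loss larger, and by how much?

Market A: pre-tax P* = $67, Q* = 385; post-tax Q = 355; deadweight loss = $405.
Market B: pre-tax P* = $45, Q* = 206; post-tax Q = 166.4; deadweight loss = $534.6.
Difference: $405 vs $534.6 → market B is larger by $129.6.

Market B, by $129.6.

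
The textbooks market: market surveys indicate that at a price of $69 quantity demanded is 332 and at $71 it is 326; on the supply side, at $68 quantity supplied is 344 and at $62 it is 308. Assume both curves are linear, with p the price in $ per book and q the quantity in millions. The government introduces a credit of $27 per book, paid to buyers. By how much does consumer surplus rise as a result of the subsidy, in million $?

Demand slope: (326 − 332)/(71 − 69) = -3, so qd = 539 − 3p.
Supply slope: (308 − 344)/(62 − 68) = 6, so qs = 6p − 64.
Without the subsidy, 539 − 3p = 6p − 64 gives 9p = 603, so p* = $67 and q* = 338.
With a per-unit subsidy paid to buyers, each effectively pays p − 27, so demand becomes qd = 539 − 3(p − 27).
Solving gives q = 392 with buyers paying $49 and sellers receiving $76 (the $27 wedge).
ΔCS is the trapezoid between Q = 392 and Q = 338 of height $18: ½ · (338 + 392) · 18 = $6570.

Consumer surplus rises by $6570 million.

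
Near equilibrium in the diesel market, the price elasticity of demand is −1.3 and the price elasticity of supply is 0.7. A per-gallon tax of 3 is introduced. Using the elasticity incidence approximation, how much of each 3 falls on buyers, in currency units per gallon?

Buyers bear ≈ 1.05 per gallon.

Incidence ratio: buyers' share ≈ εs / (εs + |εd|) = 0.7 / (0.7 + 1.3) = 0.35.
So buyers bear ≈ 0.35 × 3 = 1.05; sellers bear 1.95.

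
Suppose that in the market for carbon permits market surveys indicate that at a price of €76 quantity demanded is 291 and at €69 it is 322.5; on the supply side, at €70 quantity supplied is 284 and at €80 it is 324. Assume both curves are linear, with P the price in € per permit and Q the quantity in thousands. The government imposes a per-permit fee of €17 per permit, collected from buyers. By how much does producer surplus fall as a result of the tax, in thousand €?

Producer surplus falls by €2538 thousand.

Demand slope: (322.5 − 291)/(69 − 76) = -4.5, so Qd = 633 − 4.5P.
Supply slope: (324 − 284)/(80 − 70) = 4, so Qs = 4P + 4.
Without the tax, 633 − 4.5P = 4P + 4 gives 8.5P = 629, so P* = €74 and Q* = 300.
With the tax collected from buyers, demand (in seller-price terms) shifts: Qd = 633 − 4.5(P + 17).
Solving gives Q = 264 with buyers paying €82 and suppliers receiving €65 (the €17 wedge).
ΔPS is the trapezoid between Q = 264 and Q = 300 of height €9: ½ · (300 + 264) · 9 = €2538.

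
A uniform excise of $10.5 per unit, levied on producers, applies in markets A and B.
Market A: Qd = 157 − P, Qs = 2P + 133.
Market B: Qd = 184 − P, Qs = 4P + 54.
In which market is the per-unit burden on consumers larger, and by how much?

Market B, by $1.4.

Market A: pre-tax P* = $8, Q* = 149; post-tax Q = 142; per-unit burden on consumers = $7.
Market B: pre-tax P* = $26, Q* = 158; post-tax Q = 149.6; per-unit burden on consumers = $8.4.
Difference: $7 vs $8.4 → market B is larger by $1.4.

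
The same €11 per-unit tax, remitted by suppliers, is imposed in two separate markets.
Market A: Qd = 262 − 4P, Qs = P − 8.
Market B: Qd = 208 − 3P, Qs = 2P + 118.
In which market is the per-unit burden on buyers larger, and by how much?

Market A: pre-tax P* = €54, Q* = 46; post-tax Q = 37.2; per-unit burden on buyers = €2.2.
Market B: pre-tax P* = €18, Q* = 154; post-tax Q = 140.8; per-unit burden on buyers = €4.4.
Difference: €2.2 vs €4.4 → market B is larger by €2.2.

Market B, by €2.2.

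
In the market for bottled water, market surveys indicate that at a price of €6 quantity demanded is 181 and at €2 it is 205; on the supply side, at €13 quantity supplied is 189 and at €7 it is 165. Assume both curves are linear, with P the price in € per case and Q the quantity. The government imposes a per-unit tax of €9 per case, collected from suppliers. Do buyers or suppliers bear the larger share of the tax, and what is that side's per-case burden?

Demand slope: (205 − 181)/(2 − 6) = -6, so Qd = 217 − 6P.
Supply slope: (165 − 189)/(7 − 13) = 4, so Qs = 4P + 137.
Without the tax, 217 − 6P = 4P + 137 gives 10P = 80, so P* = €8 and Q* = 169.
With the tax collected from suppliers, supply shifts: Qs = 4(P − 9) + 137.
New equilibrium: buyers pay €11.6, suppliers receive €2.6, Q = 147.4. (Wedge: Pb − Ps = 9.)
Per-case burden: buyers €3.6, suppliers €5.4.
Suppliers take the larger share because supply is less price-elastic here (demand slope 6 vs supply slope 4).
The less price-elastic side of the market bears the larger share of a per-unit tax.

Suppliers bear the larger share: €5.4 per case.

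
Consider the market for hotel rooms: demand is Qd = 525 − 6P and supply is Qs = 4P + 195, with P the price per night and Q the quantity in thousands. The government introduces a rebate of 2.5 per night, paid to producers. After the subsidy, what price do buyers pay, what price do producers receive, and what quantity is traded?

Buyers pay 32; producers receive 34.5; quantity = 333.

Without the subsidy, 525 − 6P = 4P + 195 gives 10P = 330, so P* = 33 and Q* = 327.
With a per-unit subsidy paid to producers, each receives P + 2.5 per unit sold, so supply becomes Qs = 4(P + 2.5) + 195.
Solving gives Q = 333 with buyers paying 32 and producers receiving 34.5 (the 2.5 wedge).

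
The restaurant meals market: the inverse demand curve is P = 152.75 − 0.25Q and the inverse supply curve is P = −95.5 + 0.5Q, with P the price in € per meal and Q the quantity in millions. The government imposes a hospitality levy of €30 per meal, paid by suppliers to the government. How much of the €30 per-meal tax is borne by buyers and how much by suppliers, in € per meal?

Buyers bear €10 per meal; suppliers bear €20 per meal.

Rewrite in direct form: Qd = 611 − 4P and Qs = 2P + 191.
Without the tax, 611 − 4P = 2P + 191 gives 6P = 420, so P* = €70 and Q* = 331.
With the tax collected from suppliers, supply shifts: Qs = 2(P − 30) + 191.
Solving gives Q = 291 with buyers paying €80 and suppliers receiving €50 (the €30 wedge).
Burden on buyers: €10; on suppliers: €20. (They sum to €30.)
The less price-elastic side of the market bears the larger share of a per-unit tax.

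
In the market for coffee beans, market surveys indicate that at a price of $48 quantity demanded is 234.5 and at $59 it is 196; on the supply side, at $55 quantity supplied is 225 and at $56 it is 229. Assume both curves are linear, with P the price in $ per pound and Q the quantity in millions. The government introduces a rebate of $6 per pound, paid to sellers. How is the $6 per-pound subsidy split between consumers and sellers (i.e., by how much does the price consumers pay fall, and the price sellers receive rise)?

Consumers gain $3.2 per pound; sellers gain $2.8 per pound.

Demand slope: (196 − 234.5)/(59 − 48) = -3.5, so Qd = 402.5 − 3.5P.
Supply slope: (229 − 225)/(56 − 55) = 4, so Qs = 4P + 5.
Before the subsidy: set 402.5 − 3.5P = 4P + 5 → P* = $53, Q* = 217.
With a per-unit subsidy paid to sellers, each receives P + 6 per unit sold, so supply becomes Qs = 4(P + 6) + 5.
Solving gives Q = 228.2 with consumers paying $49.8 and sellers receiving $55.8 (the $6 wedge).
Gain to consumers: $3.2; to sellers: $2.8. (They sum to $6.)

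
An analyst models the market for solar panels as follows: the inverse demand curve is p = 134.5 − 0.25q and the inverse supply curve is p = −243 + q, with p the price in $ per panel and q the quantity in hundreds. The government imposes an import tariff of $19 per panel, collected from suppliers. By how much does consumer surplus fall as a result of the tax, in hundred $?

Consumer surplus falls by $1118.72 hundred.

Inverting to q(p) form: qd = 538 − 4p; qs = p + 243.
Before the tax: set 538 − 4p = p + 243 → p* = $59, q* = 302.
With the tax collected from suppliers, supply shifts: qs = (p − 19) + 243.
New equilibrium: consumers pay $62.8, suppliers receive $43.8, q = 286.8. (Wedge: pb − ps = 19.)
ΔCS is the trapezoid between Q = 286.8 and Q = 302 of height $3.8: ½ · (302 + 286.8) · 3.8 = $1118.72.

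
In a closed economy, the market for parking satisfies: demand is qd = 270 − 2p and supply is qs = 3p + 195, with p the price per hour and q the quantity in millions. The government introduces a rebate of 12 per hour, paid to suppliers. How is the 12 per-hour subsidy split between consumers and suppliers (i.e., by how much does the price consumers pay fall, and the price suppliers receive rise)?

Consumers gain 7.2 per hour; suppliers gain 4.8 per hour.

Before the subsidy: set 270 − 2p = 3p + 195 → p* = 15, q* = 240.
With a per-unit subsidy paid to suppliers, each receives p + 12 per unit sold, so supply becomes qs = 3(p + 12) + 195.
Solving gives q = 254.4 with consumers paying 7.8 and suppliers receiving 19.8 (the 12 wedge).
Gain to consumers: 7.2; to suppliers: 4.8. (They sum to 12.)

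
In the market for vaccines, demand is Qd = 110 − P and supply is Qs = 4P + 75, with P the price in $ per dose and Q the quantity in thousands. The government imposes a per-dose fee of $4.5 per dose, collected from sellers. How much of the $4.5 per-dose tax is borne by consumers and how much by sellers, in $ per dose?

Consumers bear $3.6 per dose; sellers bear $0.9 per dose.

Without the tax, 110 − P = 4P + 75 gives 5P = 35, so P* = $7 and Q* = 103.
With the tax collected from sellers, supply shifts: Qs = 4(P − 4.5) + 75.
New equilibrium: consumers pay $10.6, sellers receive $6.1, Q = 99.4. (Wedge: Pb − Ps = 4.5.)
Burden on consumers: $3.6; on sellers: $0.9. (They sum to $4.5.)
The less price-elastic side of the market bears the larger share of a per-unit tax.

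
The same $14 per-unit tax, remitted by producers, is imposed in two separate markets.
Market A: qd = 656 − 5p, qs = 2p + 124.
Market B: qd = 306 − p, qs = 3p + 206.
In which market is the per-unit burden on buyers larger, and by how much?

Market B, by $6.5.

Market A: pre-tax p* = $76, q* = 276; post-tax q = 256; per-unit burden on buyers = $4.
Market B: pre-tax p* = $25, q* = 281; post-tax q = 270.5; per-unit burden on buyers = $10.5.
Difference: $4 vs $10.5 → market B is larger by $6.5.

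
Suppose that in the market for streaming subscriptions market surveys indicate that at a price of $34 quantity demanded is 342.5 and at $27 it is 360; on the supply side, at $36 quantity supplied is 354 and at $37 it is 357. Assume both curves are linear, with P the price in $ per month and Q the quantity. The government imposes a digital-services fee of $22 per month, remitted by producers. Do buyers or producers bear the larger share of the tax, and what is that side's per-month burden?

Buyers bear the larger share: $12 per month.

Demand slope: (360 − 342.5)/(27 − 34) = -2.5, so Qd = 427.5 − 2.5P.
Supply slope: (357 − 354)/(37 − 36) = 3, so Qs = 3P + 246.
Without the tax, 427.5 − 2.5P = 3P + 246 gives 5.5P = 181.5, so P* = $33 and Q* = 345.
With the tax collected from producers, supply shifts: Qs = 3(P − 22) + 246.
Solving gives Q = 315 with buyers paying $45 and producers receiving $23 (the $22 wedge).
Per-month burden: buyers $12, producers $10.
Buyers take the larger share because demand is less price-elastic here (demand slope 2.5 vs supply slope 3).
The less price-elastic side of the market bears the larger share of a per-unit tax.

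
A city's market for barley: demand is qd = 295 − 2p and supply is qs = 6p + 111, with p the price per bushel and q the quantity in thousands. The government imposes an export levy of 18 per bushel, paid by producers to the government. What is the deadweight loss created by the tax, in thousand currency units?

Without the tax, 295 − 2p = 6p + 111 gives 8p = 184, so p* = 23 and q* = 249.
With the tax collected from producers, supply shifts: qs = 6(p − 18) + 111.
New equilibrium: buyers pay 36.5, producers receive 18.5, q = 222. (Wedge: pb − ps = 18.)
Quantity falls by |ΔQ| = |249 − 222| = 27.
DWL = ½ · t · |ΔQ| = ½ · 18 · 27 = 243.

Deadweight loss = 243 thousand.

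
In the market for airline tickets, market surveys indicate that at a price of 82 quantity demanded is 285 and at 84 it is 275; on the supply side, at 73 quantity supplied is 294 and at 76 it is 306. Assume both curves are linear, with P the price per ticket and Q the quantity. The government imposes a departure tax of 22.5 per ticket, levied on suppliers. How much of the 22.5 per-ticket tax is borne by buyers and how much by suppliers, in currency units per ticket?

Buyers bear 10 per ticket; suppliers bear 12.5 per ticket.

Demand slope: (275 − 285)/(84 − 82) = -5, so Qd = 695 − 5P.
Supply slope: (306 − 294)/(76 − 73) = 4, so Qs = 4P + 2.
Without the tax, 695 − 5P = 4P + 2 gives 9P = 693, so P* = 77 and Q* = 310.
With the tax collected from suppliers, supply shifts: Qs = 4(P − 22.5) + 2.
Solving gives Q = 260 with buyers paying 87 and suppliers receiving 64.5 (the 22.5 wedge).
Burden on buyers: 10; on suppliers: 12.5. (They sum to 22.5.)
The less price-elastic side of the market bears the larger share of a per-unit tax.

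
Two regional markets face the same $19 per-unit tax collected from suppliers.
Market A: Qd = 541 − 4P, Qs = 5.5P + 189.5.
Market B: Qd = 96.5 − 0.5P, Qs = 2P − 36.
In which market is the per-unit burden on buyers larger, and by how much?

Market B, by $4.2.

Market A: pre-tax P* = $37, Q* = 393; post-tax Q = 349; per-unit burden on buyers = $11.
Market B: pre-tax P* = $53, Q* = 70; post-tax Q = 62.4; per-unit burden on buyers = $15.2.
Difference: $11 vs $15.2 → market B is larger by $4.2.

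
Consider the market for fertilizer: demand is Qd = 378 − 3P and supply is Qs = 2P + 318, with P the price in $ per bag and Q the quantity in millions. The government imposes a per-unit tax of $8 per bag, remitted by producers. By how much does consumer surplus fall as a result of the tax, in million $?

Without the tax, 378 − 3P = 2P + 318 gives 5P = 60, so P* = $12 and Q* = 342.
With the tax collected from producers, supply shifts: Qs = 2(P − 8) + 318.
Solving gives Q = 332.4 with buyers paying $15.2 and producers receiving $7.2 (the $8 wedge).
ΔCS is the trapezoid between Q = 332.4 and Q = 342 of height $3.2: ½ · (342 + 332.4) · 3.2 = $1079.04.

Consumer surplus falls by $1079.04 million.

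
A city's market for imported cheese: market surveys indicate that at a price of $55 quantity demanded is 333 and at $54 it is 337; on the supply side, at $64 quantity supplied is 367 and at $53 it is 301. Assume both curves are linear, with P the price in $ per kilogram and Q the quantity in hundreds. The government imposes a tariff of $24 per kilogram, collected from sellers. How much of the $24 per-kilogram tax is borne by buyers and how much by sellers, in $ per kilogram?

Buyers bear $14.4 per kilogram; sellers bear $9.6 per kilogram.

Demand slope: (337 − 333)/(54 − 55) = -4, so Qd = 553 − 4P.
Supply slope: (301 − 367)/(53 − 64) = 6, so Qs = 6P − 17.
Before the tax: set 553 − 4P = 6P − 17 → P* = $57, Q* = 325.
With the tax collected from sellers, supply shifts: Qs = 6(P − 24) − 17.
New equilibrium: buyers pay $71.4, sellers receive $47.4, Q = 267.4. (Wedge: Pb − Ps = 24.)
Burden on buyers: $14.4; on sellers: $9.6. (They sum to $24.)
The less price-elastic side of the market bears the larger share of a per-unit tax.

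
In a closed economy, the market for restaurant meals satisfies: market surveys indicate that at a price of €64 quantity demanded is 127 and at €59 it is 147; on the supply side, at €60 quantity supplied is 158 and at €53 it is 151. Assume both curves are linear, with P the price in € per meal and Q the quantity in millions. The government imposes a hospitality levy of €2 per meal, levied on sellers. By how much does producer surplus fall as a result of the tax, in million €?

Producer surplus falls by €246.72 million.

Demand slope: (147 − 127)/(59 − 64) = -4, so Qd = 383 − 4P.
Supply slope: (151 − 158)/(53 − 60) = 1, so Qs = P + 98.
Before the tax: set 383 − 4P = P + 98 → P* = €57, Q* = 155.
With the tax collected from sellers, supply shifts: Qs = (P − 2) + 98.
New equilibrium: consumers pay €57.4, sellers receive €55.4, Q = 153.4. (Wedge: Pb − Ps = 2.)
ΔPS is the trapezoid between Q = 153.4 and Q = 155 of height €1.6: ½ · (155 + 153.4) · 1.6 = €246.72.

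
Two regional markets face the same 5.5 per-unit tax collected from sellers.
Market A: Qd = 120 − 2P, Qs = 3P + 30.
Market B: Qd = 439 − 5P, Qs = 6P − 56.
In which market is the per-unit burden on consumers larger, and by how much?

Market A, by 0.3.

Market A: pre-tax P* = 18, Q* = 84; post-tax Q = 77.4; per-unit burden on consumers = 3.3.
Market B: pre-tax P* = 45, Q* = 214; post-tax Q = 199; per-unit burden on consumers = 3.
Difference: 3.3 vs 3 → market A is larger by 0.3.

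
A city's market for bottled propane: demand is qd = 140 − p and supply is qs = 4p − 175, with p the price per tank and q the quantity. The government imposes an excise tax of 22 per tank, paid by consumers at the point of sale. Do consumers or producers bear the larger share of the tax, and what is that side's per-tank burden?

Before the tax: set 140 − p = 4p − 175 → p* = 63, q* = 77.
With the tax collected from consumers, demand (in seller-price terms) shifts: qd = 140 − (p + 22).
Solving gives q = 59.4 with consumers paying 80.6 and producers receiving 58.6 (the 22 wedge).
Per-tank burden: consumers 17.6, producers 4.4.
Consumers take the larger share because demand is less price-elastic here (demand slope 1 vs supply slope 4).
The less price-elastic side of the market bears the larger share of a per-unit tax.

Consumers bear the larger share: 17.6 per tank.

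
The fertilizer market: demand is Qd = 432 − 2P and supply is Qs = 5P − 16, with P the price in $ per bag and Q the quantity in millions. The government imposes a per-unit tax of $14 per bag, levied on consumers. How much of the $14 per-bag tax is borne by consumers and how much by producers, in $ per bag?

Before the tax: set 432 − 2P = 5P − 16 → P* = $64, Q* = 304.
With the tax collected from consumers, demand (in seller-price terms) shifts: Qd = 432 − 2(P + 14).
New equilibrium: consumers pay $74, producers receive $60, Q = 284. (Wedge: Pb − Ps = 14.)
Burden on consumers: $10; on producers: $4. (They sum to $14.)
The less price-elastic side of the market bears the larger share of a per-unit tax.

Consumers bear $10 per bag; producers bear $4 per bag.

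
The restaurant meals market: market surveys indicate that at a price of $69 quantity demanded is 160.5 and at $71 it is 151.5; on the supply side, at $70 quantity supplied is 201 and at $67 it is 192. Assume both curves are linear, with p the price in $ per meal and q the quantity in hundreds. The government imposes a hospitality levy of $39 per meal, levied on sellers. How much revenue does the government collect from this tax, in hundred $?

Demand slope: (151.5 − 160.5)/(71 − 69) = -4.5, so qd = 471 − 4.5p.
Supply slope: (192 − 201)/(67 − 70) = 3, so qs = 3p − 9.
Before the tax: set 471 − 4.5p = 3p − 9 → p* = $64, q* = 183.
With the tax collected from sellers, supply shifts: qs = 3(p − 39) − 9.
New equilibrium: buyers pay $79.6, sellers receive $40.6, q = 112.8. (Wedge: pb − ps = 39.)
Revenue = t · Q = 39 · 112.8 = $4399.2.

Tax revenue = $4399.2 hundred.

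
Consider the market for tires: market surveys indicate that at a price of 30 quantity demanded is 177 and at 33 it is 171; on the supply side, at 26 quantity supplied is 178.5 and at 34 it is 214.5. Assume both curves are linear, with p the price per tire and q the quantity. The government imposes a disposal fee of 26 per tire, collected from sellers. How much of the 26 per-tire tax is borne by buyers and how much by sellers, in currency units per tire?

Buyers bear 18 per tire; sellers bear 8 per tire.

Demand slope: (171 − 177)/(33 − 30) = -2, so qd = 237 − 2p.
Supply slope: (214.5 − 178.5)/(34 − 26) = 4.5, so qs = 4.5p + 61.5.
Before the tax: set 237 − 2p = 4.5p + 61.5 → p* = 27, q* = 183.
With the tax collected from sellers, supply shifts: qs = 4.5(p − 26) + 61.5.
Solving gives q = 147 with buyers paying 45 and sellers receiving 19 (the 26 wedge).
Burden on buyers: 18; on sellers: 8. (They sum to 26.)
The less price-elastic side of the market bears the larger share of a per-unit tax.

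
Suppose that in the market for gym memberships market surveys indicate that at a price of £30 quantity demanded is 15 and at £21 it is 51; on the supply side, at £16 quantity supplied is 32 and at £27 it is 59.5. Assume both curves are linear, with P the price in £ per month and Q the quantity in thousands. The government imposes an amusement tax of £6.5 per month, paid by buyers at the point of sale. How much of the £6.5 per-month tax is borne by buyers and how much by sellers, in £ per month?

Buyers bear £2.5 per month; sellers bear £4 per month.

Demand slope: (51 − 15)/(21 − 30) = -4, so Qd = 135 − 4P.
Supply slope: (59.5 − 32)/(27 − 16) = 2.5, so Qs = 2.5P − 8.
Without the tax, 135 − 4P = 2.5P − 8 gives 6.5P = 143, so P* = £22 and Q* = 47.
With the tax collected from buyers, demand (in seller-price terms) shifts: Qd = 135 − 4(P + 6.5).
New equilibrium: buyers pay £24.5, sellers receive £18, Q = 37. (Wedge: Pb − Ps = 6.5.)
Burden on buyers: £2.5; on sellers: £4. (They sum to £6.5.)
The less price-elastic side of the market bears the larger share of a per-unit tax.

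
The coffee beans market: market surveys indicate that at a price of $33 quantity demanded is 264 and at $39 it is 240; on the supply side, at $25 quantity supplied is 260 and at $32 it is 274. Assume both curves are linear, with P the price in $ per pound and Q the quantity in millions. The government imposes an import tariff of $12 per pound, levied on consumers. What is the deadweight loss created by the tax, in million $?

Demand slope: (240 − 264)/(39 − 33) = -4, so Qd = 396 − 4P.
Supply slope: (274 − 260)/(32 − 25) = 2, so Qs = 2P + 210.
Without the tax, 396 − 4P = 2P + 210 gives 6P = 186, so P* = $31 and Q* = 272.
With the tax collected from consumers, demand (in seller-price terms) shifts: Qd = 396 − 4(P + 12).
New equilibrium: consumers pay $35, suppliers receive $23, Q = 256. (Wedge: Pb − Ps = 12.)
Quantity falls by |ΔQ| = |272 − 256| = 16.
DWL = ½ · t · |ΔQ| = ½ · 12 · 16 = $96.

Deadweight loss = $96 million.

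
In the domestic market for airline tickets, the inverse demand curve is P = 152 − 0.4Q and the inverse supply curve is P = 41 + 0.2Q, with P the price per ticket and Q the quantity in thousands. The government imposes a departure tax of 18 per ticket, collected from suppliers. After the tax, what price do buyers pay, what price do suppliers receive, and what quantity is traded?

Inverting to Q(P) form: Qd = 380 − 2.5P; Qs = 5P − 205.
Before the tax: set 380 − 2.5P = 5P − 205 → P* = 78, Q* = 185.
With the tax collected from suppliers, supply shifts: Qs = 5(P − 18) − 205.
Solving gives Q = 155 with buyers paying 90 and suppliers receiving 72 (the 18 wedge).

Buyers pay 90; suppliers receive 72; quantity = 155.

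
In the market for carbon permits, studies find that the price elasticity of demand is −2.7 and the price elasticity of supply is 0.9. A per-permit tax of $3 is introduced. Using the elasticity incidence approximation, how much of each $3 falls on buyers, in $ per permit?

Incidence ratio: buyers' share ≈ εs / (εs + |εd|) = 0.9 / (0.9 + 2.7) = 0.25.
So buyers bear ≈ 0.25 × $3 = $0.75; sellers bear $2.25.

Buyers bear ≈ $0.75 per permit.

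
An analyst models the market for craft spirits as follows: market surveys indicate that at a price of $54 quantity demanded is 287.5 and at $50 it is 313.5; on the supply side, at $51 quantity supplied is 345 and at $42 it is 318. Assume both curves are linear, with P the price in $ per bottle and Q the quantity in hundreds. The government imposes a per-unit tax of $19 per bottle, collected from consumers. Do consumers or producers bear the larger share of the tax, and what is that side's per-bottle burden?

Producers bear the larger share: $13 per bottle.

Demand slope: (313.5 − 287.5)/(50 − 54) = -6.5, so Qd = 638.5 − 6.5P.
Supply slope: (318 − 345)/(42 − 51) = 3, so Qs = 3P + 192.
Without the tax, 638.5 − 6.5P = 3P + 192 gives 9.5P = 446.5, so P* = $47 and Q* = 333.
With the tax collected from consumers, demand (in seller-price terms) shifts: Qd = 638.5 − 6.5(P + 19).
New equilibrium: consumers pay $53, producers receive $34, Q = 294. (Wedge: Pb − Ps = 19.)
Per-bottle burden: consumers $6, producers $13.
Producers take the larger share because supply is less price-elastic here (demand slope 6.5 vs supply slope 3).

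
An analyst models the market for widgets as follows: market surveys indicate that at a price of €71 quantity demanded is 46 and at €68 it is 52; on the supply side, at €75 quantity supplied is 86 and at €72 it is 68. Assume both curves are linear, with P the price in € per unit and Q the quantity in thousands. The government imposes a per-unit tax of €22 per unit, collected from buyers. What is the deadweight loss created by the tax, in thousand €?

Deadweight loss = €363 thousand.

Demand slope: (52 − 46)/(68 − 71) = -2, so Qd = 188 − 2P.
Supply slope: (68 − 86)/(72 − 75) = 6, so Qs = 6P − 364.
Without the tax, 188 − 2P = 6P − 364 gives 8P = 552, so P* = €69 and Q* = 50.
With the tax collected from buyers, demand (in seller-price terms) shifts: Qd = 188 − 2(P + 22).
Solving gives Q = 17 with buyers paying €85.5 and sellers receiving €63.5 (the €22 wedge).
Quantity falls by |ΔQ| = |50 − 17| = 33.
DWL = ½ · t · |ΔQ| = ½ · 22 · 33 = €363.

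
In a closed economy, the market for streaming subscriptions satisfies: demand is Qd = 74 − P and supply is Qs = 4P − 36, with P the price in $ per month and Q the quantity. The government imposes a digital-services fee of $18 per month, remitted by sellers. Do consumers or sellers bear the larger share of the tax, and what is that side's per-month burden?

Without the tax, 74 − P = 4P − 36 gives 5P = 110, so P* = $22 and Q* = 52.
With the tax collected from sellers, supply shifts: Qs = 4(P − 18) − 36.
Solving gives Q = 37.6 with consumers paying $36.4 and sellers receiving $18.4 (the $18 wedge).
Per-month burden: consumers $14.4, sellers $3.6.
Consumers take the larger share because demand is less price-elastic here (demand slope 1 vs supply slope 4).
The less price-elastic side of the market bears the larger share of a per-unit tax.

Consumers bear the larger share: $14.4 per month.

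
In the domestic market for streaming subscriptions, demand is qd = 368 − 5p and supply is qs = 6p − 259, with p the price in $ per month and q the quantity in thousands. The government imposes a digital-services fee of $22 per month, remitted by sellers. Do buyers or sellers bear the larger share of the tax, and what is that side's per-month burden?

Buyers bear the larger share: $12 per month.

Before the tax: set 368 − 5p = 6p − 259 → p* = $57, q* = 83.
With the tax collected from sellers, supply shifts: qs = 6(p − 22) − 259.
New equilibrium: buyers pay $69, sellers receive $47, q = 23. (Wedge: pb − ps = 22.)
Per-month burden: buyers $12, sellers $10.
Buyers take the larger share because demand is less price-elastic here (demand slope 5 vs supply slope 6).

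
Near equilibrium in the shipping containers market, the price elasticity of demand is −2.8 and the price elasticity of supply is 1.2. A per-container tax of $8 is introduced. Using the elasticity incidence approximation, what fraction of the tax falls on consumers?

Consumers' share ≈ 0.3.

Incidence ratio: consumers' share ≈ εs / (εs + |εd|) = 1.2 / (1.2 + 2.8) = 0.3.
Supply is the less elastic side, so consumers bear the smaller share.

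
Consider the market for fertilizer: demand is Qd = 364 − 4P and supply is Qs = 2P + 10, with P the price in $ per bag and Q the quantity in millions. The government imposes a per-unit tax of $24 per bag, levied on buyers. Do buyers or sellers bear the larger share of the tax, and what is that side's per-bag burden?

Sellers bear the larger share: $16 per bag.

Before the tax: set 364 − 4P = 2P + 10 → P* = $59, Q* = 128.
With the tax collected from buyers, demand (in seller-price terms) shifts: Qd = 364 − 4(P + 24).
New equilibrium: buyers pay $67, sellers receive $43, Q = 96. (Wedge: Pb − Ps = 24.)
Per-bag burden: buyers $8, sellers $16.
Sellers take the larger share because supply is less price-elastic here (demand slope 4 vs supply slope 2).
The less price-elastic side of the market bears the larger share of a per-unit tax.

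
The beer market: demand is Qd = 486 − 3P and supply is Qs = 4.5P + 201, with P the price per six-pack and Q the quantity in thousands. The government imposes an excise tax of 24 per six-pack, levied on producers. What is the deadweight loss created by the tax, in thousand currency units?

Without the tax, 486 − 3P = 4.5P + 201 gives 7.5P = 285, so P* = 38 and Q* = 372.
With the tax collected from producers, supply shifts: Qs = 4.5(P − 24) + 201.
Solving gives Q = 328.8 with buyers paying 52.4 and producers receiving 28.4 (the 24 wedge).
Quantity falls by |ΔQ| = |372 − 328.8| = 43.2.
DWL = ½ · t · |ΔQ| = ½ · 24 · 43.2 = 518.4.

Deadweight loss = 518.4 thousand.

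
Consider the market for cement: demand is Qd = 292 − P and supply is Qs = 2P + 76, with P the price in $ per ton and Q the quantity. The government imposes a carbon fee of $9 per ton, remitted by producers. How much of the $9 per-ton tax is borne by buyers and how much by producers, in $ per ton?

Buyers bear $6 per ton; producers bear $3 per ton.

Before the tax: set 292 − P = 2P + 76 → P* = $72, Q* = 220.
With the tax collected from producers, supply shifts: Qs = 2(P − 9) + 76.
New equilibrium: buyers pay $78, producers receive $69, Q = 214. (Wedge: Pb − Ps = 9.)
Burden on buyers: $6; on producers: $3. (They sum to $9.)
The less price-elastic side of the market bears the larger share of a per-unit tax.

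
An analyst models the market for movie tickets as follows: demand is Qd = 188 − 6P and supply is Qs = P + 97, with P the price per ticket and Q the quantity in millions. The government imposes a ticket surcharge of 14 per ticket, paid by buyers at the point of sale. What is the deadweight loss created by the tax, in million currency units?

Deadweight loss = 84 million.

Without the tax, 188 − 6P = P + 97 gives 7P = 91, so P* = 13 and Q* = 110.
With the tax collected from buyers, demand (in seller-price terms) shifts: Qd = 188 − 6(P + 14).
Solving gives Q = 98 with buyers paying 15 and suppliers receiving 1 (the 14 wedge).
Quantity falls by |ΔQ| = |110 − 98| = 12.
DWL = ½ · t · |ΔQ| = ½ · 14 · 12 = 84.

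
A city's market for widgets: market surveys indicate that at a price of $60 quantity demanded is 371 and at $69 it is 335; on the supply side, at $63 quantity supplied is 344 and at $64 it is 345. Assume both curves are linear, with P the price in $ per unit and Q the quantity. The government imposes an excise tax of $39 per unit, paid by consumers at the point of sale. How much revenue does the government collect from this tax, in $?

Demand slope: (335 − 371)/(69 − 60) = -4, so Qd = 611 − 4P.
Supply slope: (345 − 344)/(64 − 63) = 1, so Qs = P + 281.
Before the tax: set 611 − 4P = P + 281 → P* = $66, Q* = 347.
With the tax collected from consumers, demand (in seller-price terms) shifts: Qd = 611 − 4(P + 39).
New equilibrium: consumers pay $73.8, suppliers receive $34.8, Q = 315.8. (Wedge: Pb − Ps = 39.)
Revenue = t · Q = 39 · 315.8 = $12316.2.

Tax revenue = $12316.2.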